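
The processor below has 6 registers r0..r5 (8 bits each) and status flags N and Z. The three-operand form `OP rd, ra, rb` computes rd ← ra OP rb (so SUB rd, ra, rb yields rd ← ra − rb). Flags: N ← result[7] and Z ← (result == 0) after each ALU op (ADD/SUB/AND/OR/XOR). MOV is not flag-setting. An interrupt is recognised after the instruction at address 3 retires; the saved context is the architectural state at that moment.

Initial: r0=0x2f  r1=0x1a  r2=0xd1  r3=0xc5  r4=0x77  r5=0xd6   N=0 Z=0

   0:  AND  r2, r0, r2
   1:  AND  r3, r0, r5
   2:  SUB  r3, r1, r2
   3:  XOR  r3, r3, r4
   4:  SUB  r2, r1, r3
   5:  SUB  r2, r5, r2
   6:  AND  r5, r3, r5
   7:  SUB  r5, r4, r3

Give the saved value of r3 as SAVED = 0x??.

SAVED = 0x6e

after  0: r0=0x2f r1=0x1a r2=0x01 r3=0xc5 r4=0x77 r5=0xd6  N=0 Z=0
after  1: r0=0x2f r1=0x1a r2=0x01 r3=0x06 r4=0x77 r5=0xd6  N=0 Z=0
after  2: r0=0x2f r1=0x1a r2=0x01 r3=0x19 r4=0x77 r5=0xd6  N=0 Z=0
after  3: r0=0x2f r1=0x1a r2=0x01 r3=0x6e r4=0x77 r5=0xd6  N=0 Z=0
-- IRQ taken; context saved, return-PC = 4 --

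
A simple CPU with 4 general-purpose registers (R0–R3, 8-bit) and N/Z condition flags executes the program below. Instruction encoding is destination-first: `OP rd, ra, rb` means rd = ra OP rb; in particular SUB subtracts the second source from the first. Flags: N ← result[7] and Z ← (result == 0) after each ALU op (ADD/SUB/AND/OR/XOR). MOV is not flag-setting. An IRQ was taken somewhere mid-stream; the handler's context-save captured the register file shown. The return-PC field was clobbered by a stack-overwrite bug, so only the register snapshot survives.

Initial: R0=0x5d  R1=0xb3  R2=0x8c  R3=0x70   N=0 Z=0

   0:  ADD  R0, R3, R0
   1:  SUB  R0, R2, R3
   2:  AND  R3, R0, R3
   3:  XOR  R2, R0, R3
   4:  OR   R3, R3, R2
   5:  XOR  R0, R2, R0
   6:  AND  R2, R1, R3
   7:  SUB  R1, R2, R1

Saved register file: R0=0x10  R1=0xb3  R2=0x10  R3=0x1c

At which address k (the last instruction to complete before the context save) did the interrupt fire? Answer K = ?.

K = 6

after  0: R0=0xcd R1=0xb3 R2=0x8c R3=0x70  N=1 Z=0
after  1: R0=0x1c R1=0xb3 R2=0x8c R3=0x70  N=0 Z=0
after  2: R0=0x1c R1=0xb3 R2=0x8c R3=0x10  N=0 Z=0
after  3: R0=0x1c R1=0xb3 R2=0x0c R3=0x10  N=0 Z=0
after  4: R0=0x1c R1=0xb3 R2=0x0c R3=0x1c  N=0 Z=0
after  5: R0=0x10 R1=0xb3 R2=0x0c R3=0x1c  N=0 Z=0
after  6: R0=0x10 R1=0xb3 R2=0x10 R3=0x1c  N=0 Z=0
-- IRQ taken; context saved, return-PC = 7 --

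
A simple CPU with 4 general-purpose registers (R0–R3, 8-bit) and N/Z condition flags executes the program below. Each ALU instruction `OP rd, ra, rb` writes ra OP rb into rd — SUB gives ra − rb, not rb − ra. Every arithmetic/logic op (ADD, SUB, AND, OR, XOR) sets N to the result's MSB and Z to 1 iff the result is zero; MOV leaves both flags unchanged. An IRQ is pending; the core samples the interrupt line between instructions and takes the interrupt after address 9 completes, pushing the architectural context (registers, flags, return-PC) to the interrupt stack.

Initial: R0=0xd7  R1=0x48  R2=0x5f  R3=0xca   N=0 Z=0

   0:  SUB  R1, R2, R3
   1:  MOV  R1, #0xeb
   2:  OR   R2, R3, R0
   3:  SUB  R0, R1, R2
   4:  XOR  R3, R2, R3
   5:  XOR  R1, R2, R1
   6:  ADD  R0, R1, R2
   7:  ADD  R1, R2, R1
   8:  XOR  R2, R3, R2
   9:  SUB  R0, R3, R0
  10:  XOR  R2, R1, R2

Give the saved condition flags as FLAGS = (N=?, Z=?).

after  0: R0=0xd7 R1=0x95 R2=0x5f R3=0xca  N=1 Z=0
after  1: R0=0xd7 R1=0xeb R2=0x5f R3=0xca  N=1 Z=0
after  2: R0=0xd7 R1=0xeb R2=0xdf R3=0xca  N=1 Z=0
after  3: R0=0x0c R1=0xeb R2=0xdf R3=0xca  N=0 Z=0
after  4: R0=0x0c R1=0xeb R2=0xdf R3=0x15  N=0 Z=0
after  5: R0=0x0c R1=0x34 R2=0xdf R3=0x15  N=0 Z=0
after  6: R0=0x13 R1=0x34 R2=0xdf R3=0x15  N=0 Z=0
after  7: R0=0x13 R1=0x13 R2=0xdf R3=0x15  N=0 Z=0
after  8: R0=0x13 R1=0x13 R2=0xca R3=0x15  N=1 Z=0
after  9: R0=0x02 R1=0x13 R2=0xca R3=0x15  N=0 Z=0
-- IRQ taken; context saved, return-PC = 10 --

FLAGS = (N=0, Z=0)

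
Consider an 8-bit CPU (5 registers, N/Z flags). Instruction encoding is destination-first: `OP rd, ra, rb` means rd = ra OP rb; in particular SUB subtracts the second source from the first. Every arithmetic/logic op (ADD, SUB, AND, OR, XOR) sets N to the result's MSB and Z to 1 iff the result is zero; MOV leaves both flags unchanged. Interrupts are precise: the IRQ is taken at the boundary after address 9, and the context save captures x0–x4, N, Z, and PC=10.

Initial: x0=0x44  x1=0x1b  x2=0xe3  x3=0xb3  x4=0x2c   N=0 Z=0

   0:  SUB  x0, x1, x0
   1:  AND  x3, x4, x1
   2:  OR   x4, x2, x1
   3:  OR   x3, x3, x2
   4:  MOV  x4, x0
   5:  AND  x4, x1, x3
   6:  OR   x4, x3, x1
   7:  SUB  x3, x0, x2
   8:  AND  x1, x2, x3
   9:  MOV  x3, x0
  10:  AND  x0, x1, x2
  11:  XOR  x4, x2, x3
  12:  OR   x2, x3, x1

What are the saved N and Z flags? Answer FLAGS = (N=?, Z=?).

after  0: x0=0xd7 x1=0x1b x2=0xe3 x3=0xb3 x4=0x2c  N=1 Z=0
after  1: x0=0xd7 x1=0x1b x2=0xe3 x3=0x08 x4=0x2c  N=0 Z=0
after  2: x0=0xd7 x1=0x1b x2=0xe3 x3=0x08 x4=0xfb  N=1 Z=0
after  3: x0=0xd7 x1=0x1b x2=0xe3 x3=0xeb x4=0xfb  N=1 Z=0
after  4: x0=0xd7 x1=0x1b x2=0xe3 x3=0xeb x4=0xd7  N=1 Z=0
after  5: x0=0xd7 x1=0x1b x2=0xe3 x3=0xeb x4=0x0b  N=0 Z=0
after  6: x0=0xd7 x1=0x1b x2=0xe3 x3=0xeb x4=0xfb  N=1 Z=0
after  7: x0=0xd7 x1=0x1b x2=0xe3 x3=0xf4 x4=0xfb  N=1 Z=0
after  8: x0=0xd7 x1=0xe0 x2=0xe3 x3=0xf4 x4=0xfb  N=1 Z=0
after  9: x0=0xd7 x1=0xe0 x2=0xe3 x3=0xd7 x4=0xfb  N=1 Z=0
-- IRQ taken; context saved, return-PC = 10 --

FLAGS = (N=1, Z=0)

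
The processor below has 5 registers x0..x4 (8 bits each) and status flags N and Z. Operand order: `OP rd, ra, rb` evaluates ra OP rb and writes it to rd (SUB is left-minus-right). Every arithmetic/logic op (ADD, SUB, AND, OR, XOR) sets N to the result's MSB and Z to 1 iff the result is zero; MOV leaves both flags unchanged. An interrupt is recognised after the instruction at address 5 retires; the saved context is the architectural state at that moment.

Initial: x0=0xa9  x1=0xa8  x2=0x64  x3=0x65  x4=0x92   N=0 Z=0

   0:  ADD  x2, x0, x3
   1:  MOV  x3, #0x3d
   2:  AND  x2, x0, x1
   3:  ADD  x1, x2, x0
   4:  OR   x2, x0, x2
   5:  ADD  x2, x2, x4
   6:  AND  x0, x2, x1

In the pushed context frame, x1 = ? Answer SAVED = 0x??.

SAVED = 0x51

after  0: x0=0xa9 x1=0xa8 x2=0x0e x3=0x65 x4=0x92  N=0 Z=0
after  1: x0=0xa9 x1=0xa8 x2=0x0e x3=0x3d x4=0x92  N=0 Z=0
after  2: x0=0xa9 x1=0xa8 x2=0xa8 x3=0x3d x4=0x92  N=1 Z=0
after  3: x0=0xa9 x1=0x51 x2=0xa8 x3=0x3d x4=0x92  N=0 Z=0
after  4: x0=0xa9 x1=0x51 x2=0xa9 x3=0x3d x4=0x92  N=1 Z=0
after  5: x0=0xa9 x1=0x51 x2=0x3b x3=0x3d x4=0x92  N=0 Z=0
-- IRQ taken; context saved, return-PC = 6 --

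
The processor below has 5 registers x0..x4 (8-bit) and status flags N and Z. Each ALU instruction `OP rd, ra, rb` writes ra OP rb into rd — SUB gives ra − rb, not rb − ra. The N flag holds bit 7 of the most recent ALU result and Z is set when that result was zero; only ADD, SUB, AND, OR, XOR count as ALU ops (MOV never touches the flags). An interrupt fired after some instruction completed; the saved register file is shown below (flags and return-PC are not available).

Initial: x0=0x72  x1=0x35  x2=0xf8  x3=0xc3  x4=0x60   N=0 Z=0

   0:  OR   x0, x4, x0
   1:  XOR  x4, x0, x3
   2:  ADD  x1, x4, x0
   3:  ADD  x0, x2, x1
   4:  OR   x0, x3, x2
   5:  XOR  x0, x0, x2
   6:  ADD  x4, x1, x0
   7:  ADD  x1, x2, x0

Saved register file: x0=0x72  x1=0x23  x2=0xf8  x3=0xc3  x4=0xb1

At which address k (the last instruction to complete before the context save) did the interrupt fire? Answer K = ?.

after  0: x0=0x72 x1=0x35 x2=0xf8 x3=0xc3 x4=0x60  N=0 Z=0
after  1: x0=0x72 x1=0x35 x2=0xf8 x3=0xc3 x4=0xb1  N=1 Z=0
after  2: x0=0x72 x1=0x23 x2=0xf8 x3=0xc3 x4=0xb1  N=0 Z=0
-- IRQ taken; context saved, return-PC = 3 --

K = 2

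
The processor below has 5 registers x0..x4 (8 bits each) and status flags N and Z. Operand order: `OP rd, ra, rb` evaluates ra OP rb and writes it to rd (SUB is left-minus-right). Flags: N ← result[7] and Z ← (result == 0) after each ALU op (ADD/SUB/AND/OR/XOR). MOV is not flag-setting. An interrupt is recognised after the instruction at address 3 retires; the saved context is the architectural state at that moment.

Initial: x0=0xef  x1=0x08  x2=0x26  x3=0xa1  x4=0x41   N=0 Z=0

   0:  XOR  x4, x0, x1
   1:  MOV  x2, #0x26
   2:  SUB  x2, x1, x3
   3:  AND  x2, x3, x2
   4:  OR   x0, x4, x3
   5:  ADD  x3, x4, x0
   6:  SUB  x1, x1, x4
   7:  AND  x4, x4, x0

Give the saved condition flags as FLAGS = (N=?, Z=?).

after  0: x0=0xef x1=0x08 x2=0x26 x3=0xa1 x4=0xe7  N=1 Z=0
after  1: x0=0xef x1=0x08 x2=0x26 x3=0xa1 x4=0xe7  N=1 Z=0
after  2: x0=0xef x1=0x08 x2=0x67 x3=0xa1 x4=0xe7  N=0 Z=0
after  3: x0=0xef x1=0x08 x2=0x21 x3=0xa1 x4=0xe7  N=0 Z=0
-- IRQ taken; context saved, return-PC = 4 --

FLAGS = (N=0, Z=0)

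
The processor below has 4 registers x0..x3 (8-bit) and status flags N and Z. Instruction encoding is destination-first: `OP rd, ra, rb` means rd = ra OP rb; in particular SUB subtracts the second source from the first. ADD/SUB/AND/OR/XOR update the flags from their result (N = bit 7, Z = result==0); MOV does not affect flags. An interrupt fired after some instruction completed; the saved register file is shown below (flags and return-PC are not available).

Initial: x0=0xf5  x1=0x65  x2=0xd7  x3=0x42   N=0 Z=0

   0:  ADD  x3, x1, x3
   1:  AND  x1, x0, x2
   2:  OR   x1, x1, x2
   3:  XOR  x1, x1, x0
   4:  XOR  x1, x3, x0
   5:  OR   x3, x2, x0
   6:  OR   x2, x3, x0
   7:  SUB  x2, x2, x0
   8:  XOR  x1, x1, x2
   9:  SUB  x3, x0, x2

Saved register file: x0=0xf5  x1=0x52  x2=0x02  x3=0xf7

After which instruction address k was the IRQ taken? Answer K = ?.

K = 7

after  0: x0=0xf5 x1=0x65 x2=0xd7 x3=0xa7  N=1 Z=0
after  1: x0=0xf5 x1=0xd5 x2=0xd7 x3=0xa7  N=1 Z=0
after  2: x0=0xf5 x1=0xd7 x2=0xd7 x3=0xa7  N=1 Z=0
after  3: x0=0xf5 x1=0x22 x2=0xd7 x3=0xa7  N=0 Z=0
after  4: x0=0xf5 x1=0x52 x2=0xd7 x3=0xa7  N=0 Z=0
after  5: x0=0xf5 x1=0x52 x2=0xd7 x3=0xf7  N=1 Z=0
after  6: x0=0xf5 x1=0x52 x2=0xf7 x3=0xf7  N=1 Z=0
after  7: x0=0xf5 x1=0x52 x2=0x02 x3=0xf7  N=0 Z=0
-- IRQ taken; context saved, return-PC = 8 --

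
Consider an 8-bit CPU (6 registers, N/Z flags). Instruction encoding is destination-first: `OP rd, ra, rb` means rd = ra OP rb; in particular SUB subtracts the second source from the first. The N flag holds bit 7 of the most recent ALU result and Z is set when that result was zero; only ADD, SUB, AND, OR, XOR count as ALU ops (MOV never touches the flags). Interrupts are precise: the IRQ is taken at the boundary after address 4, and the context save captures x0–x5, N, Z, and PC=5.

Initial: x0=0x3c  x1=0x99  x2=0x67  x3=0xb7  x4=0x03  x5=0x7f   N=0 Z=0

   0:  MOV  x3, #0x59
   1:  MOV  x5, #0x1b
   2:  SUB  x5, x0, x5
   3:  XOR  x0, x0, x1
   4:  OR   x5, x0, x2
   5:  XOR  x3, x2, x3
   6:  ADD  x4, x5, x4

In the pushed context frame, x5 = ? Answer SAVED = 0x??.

after  0: x0=0x3c x1=0x99 x2=0x67 x3=0x59 x4=0x03 x5=0x7f  N=0 Z=0
after  1: x0=0x3c x1=0x99 x2=0x67 x3=0x59 x4=0x03 x5=0x1b  N=0 Z=0
after  2: x0=0x3c x1=0x99 x2=0x67 x3=0x59 x4=0x03 x5=0x21  N=0 Z=0
after  3: x0=0xa5 x1=0x99 x2=0x67 x3=0x59 x4=0x03 x5=0x21  N=1 Z=0
after  4: x0=0xa5 x1=0x99 x2=0x67 x3=0x59 x4=0x03 x5=0xe7  N=1 Z=0
-- IRQ taken; context saved, return-PC = 5 --

SAVED = 0xe7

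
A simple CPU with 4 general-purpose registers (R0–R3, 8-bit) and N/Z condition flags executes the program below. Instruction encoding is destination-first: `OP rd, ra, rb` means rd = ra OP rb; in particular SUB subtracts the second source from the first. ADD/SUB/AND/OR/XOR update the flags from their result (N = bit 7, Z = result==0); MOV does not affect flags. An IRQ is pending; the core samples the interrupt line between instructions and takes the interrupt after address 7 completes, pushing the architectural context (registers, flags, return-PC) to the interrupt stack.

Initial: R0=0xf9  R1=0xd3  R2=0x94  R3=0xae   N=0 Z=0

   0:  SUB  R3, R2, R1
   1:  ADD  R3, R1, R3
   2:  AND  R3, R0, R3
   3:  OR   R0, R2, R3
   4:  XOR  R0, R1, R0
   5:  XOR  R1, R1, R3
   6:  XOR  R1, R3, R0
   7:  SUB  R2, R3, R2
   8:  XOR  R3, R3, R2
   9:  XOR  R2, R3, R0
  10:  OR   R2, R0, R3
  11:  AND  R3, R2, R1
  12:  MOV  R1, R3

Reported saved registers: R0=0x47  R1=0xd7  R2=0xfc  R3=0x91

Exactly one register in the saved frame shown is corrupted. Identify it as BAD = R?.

after  0: R0=0xf9 R1=0xd3 R2=0x94 R3=0xc1  N=1 Z=0
after  1: R0=0xf9 R1=0xd3 R2=0x94 R3=0x94  N=1 Z=0
after  2: R0=0xf9 R1=0xd3 R2=0x94 R3=0x90  N=1 Z=0
after  3: R0=0x94 R1=0xd3 R2=0x94 R3=0x90  N=1 Z=0
after  4: R0=0x47 R1=0xd3 R2=0x94 R3=0x90  N=0 Z=0
after  5: R0=0x47 R1=0x43 R2=0x94 R3=0x90  N=0 Z=0
after  6: R0=0x47 R1=0xd7 R2=0x94 R3=0x90  N=1 Z=0
after  7: R0=0x47 R1=0xd7 R2=0xfc R3=0x90  N=1 Z=0
-- IRQ taken; context saved, return-PC = 8 --
mismatch: R3: reported 0x91 vs actual 0x90

BAD = R3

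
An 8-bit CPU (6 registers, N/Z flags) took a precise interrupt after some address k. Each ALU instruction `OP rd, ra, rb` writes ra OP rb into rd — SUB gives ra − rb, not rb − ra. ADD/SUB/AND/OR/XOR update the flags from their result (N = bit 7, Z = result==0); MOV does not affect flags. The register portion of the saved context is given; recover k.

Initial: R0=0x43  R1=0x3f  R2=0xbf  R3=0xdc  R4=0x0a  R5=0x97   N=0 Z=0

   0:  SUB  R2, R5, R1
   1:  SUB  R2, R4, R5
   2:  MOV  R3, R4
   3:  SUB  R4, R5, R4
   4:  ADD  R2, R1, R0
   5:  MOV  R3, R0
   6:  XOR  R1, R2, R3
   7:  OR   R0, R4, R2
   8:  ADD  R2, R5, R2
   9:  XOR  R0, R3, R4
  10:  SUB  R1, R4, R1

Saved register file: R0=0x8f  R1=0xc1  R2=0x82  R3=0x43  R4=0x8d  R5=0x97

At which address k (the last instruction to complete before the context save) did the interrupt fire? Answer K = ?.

K = 7

after  0: R0=0x43 R1=0x3f R2=0x58 R3=0xdc R4=0x0a R5=0x97  N=0 Z=0
after  1: R0=0x43 R1=0x3f R2=0x73 R3=0xdc R4=0x0a R5=0x97  N=0 Z=0
after  2: R0=0x43 R1=0x3f R2=0x73 R3=0x0a R4=0x0a R5=0x97  N=0 Z=0
after  3: R0=0x43 R1=0x3f R2=0x73 R3=0x0a R4=0x8d R5=0x97  N=1 Z=0
after  4: R0=0x43 R1=0x3f R2=0x82 R3=0x0a R4=0x8d R5=0x97  N=1 Z=0
after  5: R0=0x43 R1=0x3f R2=0x82 R3=0x43 R4=0x8d R5=0x97  N=1 Z=0
after  6: R0=0x43 R1=0xc1 R2=0x82 R3=0x43 R4=0x8d R5=0x97  N=1 Z=0
after  7: R0=0x8f R1=0xc1 R2=0x82 R3=0x43 R4=0x8d R5=0x97  N=1 Z=0
-- IRQ taken; context saved, return-PC = 8 --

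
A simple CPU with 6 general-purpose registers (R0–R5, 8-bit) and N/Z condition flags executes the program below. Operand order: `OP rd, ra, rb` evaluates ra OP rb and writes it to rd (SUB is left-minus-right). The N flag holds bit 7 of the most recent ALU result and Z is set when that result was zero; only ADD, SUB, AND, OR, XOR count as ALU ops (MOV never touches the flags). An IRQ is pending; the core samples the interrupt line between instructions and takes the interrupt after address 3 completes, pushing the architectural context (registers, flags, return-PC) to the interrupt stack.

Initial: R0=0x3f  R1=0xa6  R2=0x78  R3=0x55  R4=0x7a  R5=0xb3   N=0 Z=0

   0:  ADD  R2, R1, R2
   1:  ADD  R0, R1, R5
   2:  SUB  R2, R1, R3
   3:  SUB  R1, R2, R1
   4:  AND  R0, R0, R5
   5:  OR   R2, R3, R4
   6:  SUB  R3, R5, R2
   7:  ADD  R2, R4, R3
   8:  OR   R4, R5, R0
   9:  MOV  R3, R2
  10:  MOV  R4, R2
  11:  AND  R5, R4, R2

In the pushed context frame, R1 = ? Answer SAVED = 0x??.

after  0: R0=0x3f R1=0xa6 R2=0x1e R3=0x55 R4=0x7a R5=0xb3  N=0 Z=0
after  1: R0=0x59 R1=0xa6 R2=0x1e R3=0x55 R4=0x7a R5=0xb3  N=0 Z=0
after  2: R0=0x59 R1=0xa6 R2=0x51 R3=0x55 R4=0x7a R5=0xb3  N=0 Z=0
after  3: R0=0x59 R1=0xab R2=0x51 R3=0x55 R4=0x7a R5=0xb3  N=1 Z=0
-- IRQ taken; context saved, return-PC = 4 --

SAVED = 0xab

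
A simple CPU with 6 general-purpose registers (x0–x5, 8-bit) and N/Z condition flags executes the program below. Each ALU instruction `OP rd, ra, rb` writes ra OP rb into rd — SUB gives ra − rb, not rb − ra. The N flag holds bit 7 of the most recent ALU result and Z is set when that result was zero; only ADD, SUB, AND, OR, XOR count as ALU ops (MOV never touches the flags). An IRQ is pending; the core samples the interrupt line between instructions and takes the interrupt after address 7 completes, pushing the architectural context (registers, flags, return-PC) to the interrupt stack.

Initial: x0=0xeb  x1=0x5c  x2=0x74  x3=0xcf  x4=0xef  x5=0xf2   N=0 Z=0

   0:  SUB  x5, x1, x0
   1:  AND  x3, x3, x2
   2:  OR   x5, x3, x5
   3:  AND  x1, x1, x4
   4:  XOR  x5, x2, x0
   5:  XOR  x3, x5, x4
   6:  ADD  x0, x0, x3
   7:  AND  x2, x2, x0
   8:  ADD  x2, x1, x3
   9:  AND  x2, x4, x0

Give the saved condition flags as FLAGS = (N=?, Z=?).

FLAGS = (N=0, Z=0)

after  0: x0=0xeb x1=0x5c x2=0x74 x3=0xcf x4=0xef x5=0x71  N=0 Z=0
after  1: x0=0xeb x1=0x5c x2=0x74 x3=0x44 x4=0xef x5=0x71  N=0 Z=0
after  2: x0=0xeb x1=0x5c x2=0x74 x3=0x44 x4=0xef x5=0x75  N=0 Z=0
after  3: x0=0xeb x1=0x4c x2=0x74 x3=0x44 x4=0xef x5=0x75  N=0 Z=0
after  4: x0=0xeb x1=0x4c x2=0x74 x3=0x44 x4=0xef x5=0x9f  N=1 Z=0
after  5: x0=0xeb x1=0x4c x2=0x74 x3=0x70 x4=0xef x5=0x9f  N=0 Z=0
after  6: x0=0x5b x1=0x4c x2=0x74 x3=0x70 x4=0xef x5=0x9f  N=0 Z=0
after  7: x0=0x5b x1=0x4c x2=0x50 x3=0x70 x4=0xef x5=0x9f  N=0 Z=0
-- IRQ taken; context saved, return-PC = 8 --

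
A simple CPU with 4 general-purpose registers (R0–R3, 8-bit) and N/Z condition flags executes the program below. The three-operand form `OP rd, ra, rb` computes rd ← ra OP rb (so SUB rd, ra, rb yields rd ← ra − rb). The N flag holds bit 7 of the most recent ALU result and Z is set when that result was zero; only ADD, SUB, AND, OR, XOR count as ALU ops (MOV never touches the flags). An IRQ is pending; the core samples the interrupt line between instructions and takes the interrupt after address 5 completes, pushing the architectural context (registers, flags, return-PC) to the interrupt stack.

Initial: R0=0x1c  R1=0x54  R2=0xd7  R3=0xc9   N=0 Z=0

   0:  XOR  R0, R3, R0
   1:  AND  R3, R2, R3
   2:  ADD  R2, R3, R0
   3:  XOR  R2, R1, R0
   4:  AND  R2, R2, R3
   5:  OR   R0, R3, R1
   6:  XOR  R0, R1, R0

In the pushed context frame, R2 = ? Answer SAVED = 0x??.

SAVED = 0x81

after  0: R0=0xd5 R1=0x54 R2=0xd7 R3=0xc9  N=1 Z=0
after  1: R0=0xd5 R1=0x54 R2=0xd7 R3=0xc1  N=1 Z=0
after  2: R0=0xd5 R1=0x54 R2=0x96 R3=0xc1  N=1 Z=0
after  3: R0=0xd5 R1=0x54 R2=0x81 R3=0xc1  N=1 Z=0
after  4: R0=0xd5 R1=0x54 R2=0x81 R3=0xc1  N=1 Z=0
after  5: R0=0xd5 R1=0x54 R2=0x81 R3=0xc1  N=1 Z=0
-- IRQ taken; context saved, return-PC = 6 --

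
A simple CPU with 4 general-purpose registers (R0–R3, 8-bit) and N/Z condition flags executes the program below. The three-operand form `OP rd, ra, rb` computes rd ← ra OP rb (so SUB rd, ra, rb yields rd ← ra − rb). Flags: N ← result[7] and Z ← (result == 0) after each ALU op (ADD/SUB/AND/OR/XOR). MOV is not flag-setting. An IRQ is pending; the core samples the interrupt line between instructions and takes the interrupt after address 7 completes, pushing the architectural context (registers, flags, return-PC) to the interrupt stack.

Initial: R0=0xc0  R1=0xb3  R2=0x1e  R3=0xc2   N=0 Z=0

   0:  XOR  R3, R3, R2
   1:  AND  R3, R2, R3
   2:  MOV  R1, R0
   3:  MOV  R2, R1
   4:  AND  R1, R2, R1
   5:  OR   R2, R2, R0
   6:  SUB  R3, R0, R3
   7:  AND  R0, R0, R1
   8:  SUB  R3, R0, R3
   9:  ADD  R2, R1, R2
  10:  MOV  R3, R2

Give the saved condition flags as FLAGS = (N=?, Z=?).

FLAGS = (N=1, Z=0)

after  0: R0=0xc0 R1=0xb3 R2=0x1e R3=0xdc  N=1 Z=0
after  1: R0=0xc0 R1=0xb3 R2=0x1e R3=0x1c  N=0 Z=0
after  2: R0=0xc0 R1=0xc0 R2=0x1e R3=0x1c  N=0 Z=0
after  3: R0=0xc0 R1=0xc0 R2=0xc0 R3=0x1c  N=0 Z=0
after  4: R0=0xc0 R1=0xc0 R2=0xc0 R3=0x1c  N=1 Z=0
after  5: R0=0xc0 R1=0xc0 R2=0xc0 R3=0x1c  N=1 Z=0
after  6: R0=0xc0 R1=0xc0 R2=0xc0 R3=0xa4  N=1 Z=0
after  7: R0=0xc0 R1=0xc0 R2=0xc0 R3=0xa4  N=1 Z=0
-- IRQ taken; context saved, return-PC = 8 --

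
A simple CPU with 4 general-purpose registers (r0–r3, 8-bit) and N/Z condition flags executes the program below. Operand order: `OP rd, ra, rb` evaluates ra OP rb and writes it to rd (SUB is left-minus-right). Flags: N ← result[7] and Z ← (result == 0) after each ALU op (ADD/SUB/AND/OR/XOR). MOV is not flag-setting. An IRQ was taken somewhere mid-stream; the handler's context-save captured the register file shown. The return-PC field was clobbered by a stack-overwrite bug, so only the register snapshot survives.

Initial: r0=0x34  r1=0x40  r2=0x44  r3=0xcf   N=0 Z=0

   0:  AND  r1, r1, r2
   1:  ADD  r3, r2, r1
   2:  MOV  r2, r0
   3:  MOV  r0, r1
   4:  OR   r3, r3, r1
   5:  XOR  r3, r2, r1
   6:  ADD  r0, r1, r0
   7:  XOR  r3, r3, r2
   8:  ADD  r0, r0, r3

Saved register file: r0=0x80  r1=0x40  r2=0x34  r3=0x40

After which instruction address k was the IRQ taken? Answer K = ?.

after  0: r0=0x34 r1=0x40 r2=0x44 r3=0xcf  N=0 Z=0
after  1: r0=0x34 r1=0x40 r2=0x44 r3=0x84  N=1 Z=0
after  2: r0=0x34 r1=0x40 r2=0x34 r3=0x84  N=1 Z=0
after  3: r0=0x40 r1=0x40 r2=0x34 r3=0x84  N=1 Z=0
after  4: r0=0x40 r1=0x40 r2=0x34 r3=0xc4  N=1 Z=0
after  5: r0=0x40 r1=0x40 r2=0x34 r3=0x74  N=0 Z=0
after  6: r0=0x80 r1=0x40 r2=0x34 r3=0x74  N=1 Z=0
after  7: r0=0x80 r1=0x40 r2=0x34 r3=0x40  N=0 Z=0
-- IRQ taken; context saved, return-PC = 8 --

K = 7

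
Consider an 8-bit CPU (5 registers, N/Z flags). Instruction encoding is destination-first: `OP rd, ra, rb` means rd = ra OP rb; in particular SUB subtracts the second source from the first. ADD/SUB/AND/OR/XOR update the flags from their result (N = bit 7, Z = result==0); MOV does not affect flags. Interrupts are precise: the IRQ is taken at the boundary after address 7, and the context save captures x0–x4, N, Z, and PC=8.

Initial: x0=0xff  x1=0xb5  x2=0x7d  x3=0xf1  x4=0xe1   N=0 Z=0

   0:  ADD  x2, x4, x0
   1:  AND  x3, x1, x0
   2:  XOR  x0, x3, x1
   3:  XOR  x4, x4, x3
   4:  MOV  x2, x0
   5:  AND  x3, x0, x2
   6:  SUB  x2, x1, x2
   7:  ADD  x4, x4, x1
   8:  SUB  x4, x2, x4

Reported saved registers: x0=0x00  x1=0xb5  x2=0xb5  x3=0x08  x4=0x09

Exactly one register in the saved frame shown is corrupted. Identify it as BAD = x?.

BAD = x3

after  0: x0=0xff x1=0xb5 x2=0xe0 x3=0xf1 x4=0xe1  N=1 Z=0
after  1: x0=0xff x1=0xb5 x2=0xe0 x3=0xb5 x4=0xe1  N=1 Z=0
after  2: x0=0x00 x1=0xb5 x2=0xe0 x3=0xb5 x4=0xe1  N=0 Z=1
after  3: x0=0x00 x1=0xb5 x2=0xe0 x3=0xb5 x4=0x54  N=0 Z=0
after  4: x0=0x00 x1=0xb5 x2=0x00 x3=0xb5 x4=0x54  N=0 Z=0
after  5: x0=0x00 x1=0xb5 x2=0x00 x3=0x00 x4=0x54  N=0 Z=1
after  6: x0=0x00 x1=0xb5 x2=0xb5 x3=0x00 x4=0x54  N=1 Z=0
after  7: x0=0x00 x1=0xb5 x2=0xb5 x3=0x00 x4=0x09  N=0 Z=0
-- IRQ taken; context saved, return-PC = 8 --
mismatch: x3: reported 0x08 vs actual 0x00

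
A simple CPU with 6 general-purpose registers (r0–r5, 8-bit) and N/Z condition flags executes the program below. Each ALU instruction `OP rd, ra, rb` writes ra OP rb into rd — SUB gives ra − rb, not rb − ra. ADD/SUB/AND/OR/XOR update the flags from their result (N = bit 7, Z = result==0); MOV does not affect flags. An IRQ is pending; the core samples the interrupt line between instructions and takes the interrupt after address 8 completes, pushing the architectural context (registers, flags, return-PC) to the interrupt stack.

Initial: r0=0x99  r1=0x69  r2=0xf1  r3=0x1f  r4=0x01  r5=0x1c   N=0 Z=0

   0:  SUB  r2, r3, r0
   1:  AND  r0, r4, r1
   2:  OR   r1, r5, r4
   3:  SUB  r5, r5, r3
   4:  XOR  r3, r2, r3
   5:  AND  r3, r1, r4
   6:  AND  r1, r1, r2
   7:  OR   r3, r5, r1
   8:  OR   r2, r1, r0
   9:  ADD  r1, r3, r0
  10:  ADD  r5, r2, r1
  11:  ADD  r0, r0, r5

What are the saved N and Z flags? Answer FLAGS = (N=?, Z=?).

FLAGS = (N=0, Z=0)

after  0: r0=0x99 r1=0x69 r2=0x86 r3=0x1f r4=0x01 r5=0x1c  N=1 Z=0
after  1: r0=0x01 r1=0x69 r2=0x86 r3=0x1f r4=0x01 r5=0x1c  N=0 Z=0
after  2: r0=0x01 r1=0x1d r2=0x86 r3=0x1f r4=0x01 r5=0x1c  N=0 Z=0
after  3: r0=0x01 r1=0x1d r2=0x86 r3=0x1f r4=0x01 r5=0xfd  N=1 Z=0
after  4: r0=0x01 r1=0x1d r2=0x86 r3=0x99 r4=0x01 r5=0xfd  N=1 Z=0
after  5: r0=0x01 r1=0x1d r2=0x86 r3=0x01 r4=0x01 r5=0xfd  N=0 Z=0
after  6: r0=0x01 r1=0x04 r2=0x86 r3=0x01 r4=0x01 r5=0xfd  N=0 Z=0
after  7: r0=0x01 r1=0x04 r2=0x86 r3=0xfd r4=0x01 r5=0xfd  N=1 Z=0
after  8: r0=0x01 r1=0x04 r2=0x05 r3=0xfd r4=0x01 r5=0xfd  N=0 Z=0
-- IRQ taken; context saved, return-PC = 9 --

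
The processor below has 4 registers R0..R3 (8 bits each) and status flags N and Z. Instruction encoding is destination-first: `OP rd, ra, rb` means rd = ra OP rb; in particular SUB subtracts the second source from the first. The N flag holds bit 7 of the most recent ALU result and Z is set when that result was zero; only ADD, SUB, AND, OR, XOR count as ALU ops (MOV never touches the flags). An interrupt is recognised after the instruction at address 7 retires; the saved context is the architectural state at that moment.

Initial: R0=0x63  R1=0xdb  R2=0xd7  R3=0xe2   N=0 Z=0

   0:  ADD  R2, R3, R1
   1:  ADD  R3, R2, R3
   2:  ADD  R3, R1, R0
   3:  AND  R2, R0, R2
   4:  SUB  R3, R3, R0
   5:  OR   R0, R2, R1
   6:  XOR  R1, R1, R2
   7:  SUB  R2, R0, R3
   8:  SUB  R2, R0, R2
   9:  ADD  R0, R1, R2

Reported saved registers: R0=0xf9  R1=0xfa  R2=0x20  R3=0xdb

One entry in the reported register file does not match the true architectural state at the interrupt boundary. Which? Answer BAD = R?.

after  0: R0=0x63 R1=0xdb R2=0xbd R3=0xe2  N=1 Z=0
after  1: R0=0x63 R1=0xdb R2=0xbd R3=0x9f  N=1 Z=0
after  2: R0=0x63 R1=0xdb R2=0xbd R3=0x3e  N=0 Z=0
after  3: R0=0x63 R1=0xdb R2=0x21 R3=0x3e  N=0 Z=0
after  4: R0=0x63 R1=0xdb R2=0x21 R3=0xdb  N=1 Z=0
after  5: R0=0xfb R1=0xdb R2=0x21 R3=0xdb  N=1 Z=0
after  6: R0=0xfb R1=0xfa R2=0x21 R3=0xdb  N=1 Z=0
after  7: R0=0xfb R1=0xfa R2=0x20 R3=0xdb  N=0 Z=0
-- IRQ taken; context saved, return-PC = 8 --
mismatch: R0: reported 0xf9 vs actual 0xfb

BAD = R0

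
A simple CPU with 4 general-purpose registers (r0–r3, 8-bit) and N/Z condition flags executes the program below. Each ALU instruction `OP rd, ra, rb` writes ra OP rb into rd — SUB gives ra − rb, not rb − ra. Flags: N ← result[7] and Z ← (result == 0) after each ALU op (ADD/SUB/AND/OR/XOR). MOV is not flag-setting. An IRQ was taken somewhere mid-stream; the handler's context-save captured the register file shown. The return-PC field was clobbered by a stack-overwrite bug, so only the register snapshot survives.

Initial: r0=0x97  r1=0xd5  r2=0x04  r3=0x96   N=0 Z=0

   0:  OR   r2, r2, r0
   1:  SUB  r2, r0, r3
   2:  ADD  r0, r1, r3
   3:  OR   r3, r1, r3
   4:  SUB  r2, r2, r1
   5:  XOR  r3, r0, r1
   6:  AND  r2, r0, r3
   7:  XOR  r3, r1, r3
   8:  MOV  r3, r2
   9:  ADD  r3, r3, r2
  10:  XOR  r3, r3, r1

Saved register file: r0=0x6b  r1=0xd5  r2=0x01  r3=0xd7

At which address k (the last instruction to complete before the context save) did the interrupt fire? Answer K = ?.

after  0: r0=0x97 r1=0xd5 r2=0x97 r3=0x96  N=1 Z=0
after  1: r0=0x97 r1=0xd5 r2=0x01 r3=0x96  N=0 Z=0
after  2: r0=0x6b r1=0xd5 r2=0x01 r3=0x96  N=0 Z=0
after  3: r0=0x6b r1=0xd5 r2=0x01 r3=0xd7  N=1 Z=0
-- IRQ taken; context saved, return-PC = 4 --

K = 3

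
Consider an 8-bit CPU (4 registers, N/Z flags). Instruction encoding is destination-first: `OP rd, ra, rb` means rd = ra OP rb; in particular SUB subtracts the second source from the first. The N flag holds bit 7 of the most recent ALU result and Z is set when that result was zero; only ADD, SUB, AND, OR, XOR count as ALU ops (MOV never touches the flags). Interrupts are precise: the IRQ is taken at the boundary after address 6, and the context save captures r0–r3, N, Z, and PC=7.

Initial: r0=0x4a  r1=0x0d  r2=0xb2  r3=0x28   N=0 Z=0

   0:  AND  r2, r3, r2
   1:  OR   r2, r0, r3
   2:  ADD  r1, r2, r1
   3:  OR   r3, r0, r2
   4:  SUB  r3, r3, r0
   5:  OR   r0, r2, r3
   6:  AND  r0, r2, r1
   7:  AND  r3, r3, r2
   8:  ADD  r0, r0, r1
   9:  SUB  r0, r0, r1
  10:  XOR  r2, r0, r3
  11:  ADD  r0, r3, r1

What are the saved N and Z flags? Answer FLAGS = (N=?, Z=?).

FLAGS = (N=0, Z=0)

after  0: r0=0x4a r1=0x0d r2=0x20 r3=0x28  N=0 Z=0
after  1: r0=0x4a r1=0x0d r2=0x6a r3=0x28  N=0 Z=0
after  2: r0=0x4a r1=0x77 r2=0x6a r3=0x28  N=0 Z=0
after  3: r0=0x4a r1=0x77 r2=0x6a r3=0x6a  N=0 Z=0
after  4: r0=0x4a r1=0x77 r2=0x6a r3=0x20  N=0 Z=0
after  5: r0=0x6a r1=0x77 r2=0x6a r3=0x20  N=0 Z=0
after  6: r0=0x62 r1=0x77 r2=0x6a r3=0x20  N=0 Z=0
-- IRQ taken; context saved, return-PC = 7 --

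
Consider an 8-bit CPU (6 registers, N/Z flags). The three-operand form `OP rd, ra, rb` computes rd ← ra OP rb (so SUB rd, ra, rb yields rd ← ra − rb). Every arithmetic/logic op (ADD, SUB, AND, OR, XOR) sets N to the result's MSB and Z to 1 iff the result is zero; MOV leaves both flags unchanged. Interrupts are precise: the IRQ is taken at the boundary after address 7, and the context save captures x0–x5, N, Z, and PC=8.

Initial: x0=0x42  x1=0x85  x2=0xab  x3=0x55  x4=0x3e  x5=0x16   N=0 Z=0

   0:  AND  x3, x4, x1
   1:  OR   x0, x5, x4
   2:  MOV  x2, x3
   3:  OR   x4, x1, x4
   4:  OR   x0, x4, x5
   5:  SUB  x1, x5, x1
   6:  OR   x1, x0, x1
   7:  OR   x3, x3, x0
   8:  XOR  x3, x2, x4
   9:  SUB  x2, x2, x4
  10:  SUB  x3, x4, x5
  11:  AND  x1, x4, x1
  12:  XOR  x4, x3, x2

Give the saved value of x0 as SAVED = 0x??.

after  0: x0=0x42 x1=0x85 x2=0xab x3=0x04 x4=0x3e x5=0x16  N=0 Z=0
after  1: x0=0x3e x1=0x85 x2=0xab x3=0x04 x4=0x3e x5=0x16  N=0 Z=0
after  2: x0=0x3e x1=0x85 x2=0x04 x3=0x04 x4=0x3e x5=0x16  N=0 Z=0
after  3: x0=0x3e x1=0x85 x2=0x04 x3=0x04 x4=0xbf x5=0x16  N=1 Z=0
after  4: x0=0xbf x1=0x85 x2=0x04 x3=0x04 x4=0xbf x5=0x16  N=1 Z=0
after  5: x0=0xbf x1=0x91 x2=0x04 x3=0x04 x4=0xbf x5=0x16  N=1 Z=0
after  6: x0=0xbf x1=0xbf x2=0x04 x3=0x04 x4=0xbf x5=0x16  N=1 Z=0
after  7: x0=0xbf x1=0xbf x2=0x04 x3=0xbf x4=0xbf x5=0x16  N=1 Z=0
-- IRQ taken; context saved, return-PC = 8 --

SAVED = 0xbf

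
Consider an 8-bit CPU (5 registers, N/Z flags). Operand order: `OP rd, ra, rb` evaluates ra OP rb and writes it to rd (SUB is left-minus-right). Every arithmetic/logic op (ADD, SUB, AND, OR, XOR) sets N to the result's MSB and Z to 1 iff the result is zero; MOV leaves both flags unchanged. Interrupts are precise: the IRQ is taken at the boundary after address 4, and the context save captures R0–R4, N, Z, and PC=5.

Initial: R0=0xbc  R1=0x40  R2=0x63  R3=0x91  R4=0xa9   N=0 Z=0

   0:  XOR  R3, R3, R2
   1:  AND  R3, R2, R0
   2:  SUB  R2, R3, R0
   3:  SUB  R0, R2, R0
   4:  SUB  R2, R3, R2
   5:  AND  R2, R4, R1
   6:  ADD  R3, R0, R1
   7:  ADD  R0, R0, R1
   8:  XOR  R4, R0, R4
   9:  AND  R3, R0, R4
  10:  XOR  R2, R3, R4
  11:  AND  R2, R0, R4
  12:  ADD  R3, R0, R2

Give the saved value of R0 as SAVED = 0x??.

after  0: R0=0xbc R1=0x40 R2=0x63 R3=0xf2 R4=0xa9  N=1 Z=0
after  1: R0=0xbc R1=0x40 R2=0x63 R3=0x20 R4=0xa9  N=0 Z=0
after  2: R0=0xbc R1=0x40 R2=0x64 R3=0x20 R4=0xa9  N=0 Z=0
after  3: R0=0xa8 R1=0x40 R2=0x64 R3=0x20 R4=0xa9  N=1 Z=0
after  4: R0=0xa8 R1=0x40 R2=0xbc R3=0x20 R4=0xa9  N=1 Z=0
-- IRQ taken; context saved, return-PC = 5 --

SAVED = 0xa8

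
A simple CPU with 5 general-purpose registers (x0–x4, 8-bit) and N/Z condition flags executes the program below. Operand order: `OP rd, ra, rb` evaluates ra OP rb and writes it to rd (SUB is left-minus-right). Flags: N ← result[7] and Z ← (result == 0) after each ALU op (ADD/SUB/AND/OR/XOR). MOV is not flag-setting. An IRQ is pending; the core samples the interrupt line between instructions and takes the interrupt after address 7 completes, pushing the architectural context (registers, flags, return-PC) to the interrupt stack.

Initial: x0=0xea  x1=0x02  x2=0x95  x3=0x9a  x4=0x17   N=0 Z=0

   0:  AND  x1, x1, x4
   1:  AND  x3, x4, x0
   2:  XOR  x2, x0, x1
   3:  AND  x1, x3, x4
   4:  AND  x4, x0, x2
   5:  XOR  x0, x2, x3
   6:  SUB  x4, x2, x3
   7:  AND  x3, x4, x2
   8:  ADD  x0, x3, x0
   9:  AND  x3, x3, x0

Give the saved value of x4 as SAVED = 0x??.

SAVED = 0xe6

after  0: x0=0xea x1=0x02 x2=0x95 x3=0x9a x4=0x17  N=0 Z=0
after  1: x0=0xea x1=0x02 x2=0x95 x3=0x02 x4=0x17  N=0 Z=0
after  2: x0=0xea x1=0x02 x2=0xe8 x3=0x02 x4=0x17  N=1 Z=0
after  3: x0=0xea x1=0x02 x2=0xe8 x3=0x02 x4=0x17  N=0 Z=0
after  4: x0=0xea x1=0x02 x2=0xe8 x3=0x02 x4=0xe8  N=1 Z=0
after  5: x0=0xea x1=0x02 x2=0xe8 x3=0x02 x4=0xe8  N=1 Z=0
after  6: x0=0xea x1=0x02 x2=0xe8 x3=0x02 x4=0xe6  N=1 Z=0
after  7: x0=0xea x1=0x02 x2=0xe8 x3=0xe0 x4=0xe6  N=1 Z=0
-- IRQ taken; context saved, return-PC = 8 --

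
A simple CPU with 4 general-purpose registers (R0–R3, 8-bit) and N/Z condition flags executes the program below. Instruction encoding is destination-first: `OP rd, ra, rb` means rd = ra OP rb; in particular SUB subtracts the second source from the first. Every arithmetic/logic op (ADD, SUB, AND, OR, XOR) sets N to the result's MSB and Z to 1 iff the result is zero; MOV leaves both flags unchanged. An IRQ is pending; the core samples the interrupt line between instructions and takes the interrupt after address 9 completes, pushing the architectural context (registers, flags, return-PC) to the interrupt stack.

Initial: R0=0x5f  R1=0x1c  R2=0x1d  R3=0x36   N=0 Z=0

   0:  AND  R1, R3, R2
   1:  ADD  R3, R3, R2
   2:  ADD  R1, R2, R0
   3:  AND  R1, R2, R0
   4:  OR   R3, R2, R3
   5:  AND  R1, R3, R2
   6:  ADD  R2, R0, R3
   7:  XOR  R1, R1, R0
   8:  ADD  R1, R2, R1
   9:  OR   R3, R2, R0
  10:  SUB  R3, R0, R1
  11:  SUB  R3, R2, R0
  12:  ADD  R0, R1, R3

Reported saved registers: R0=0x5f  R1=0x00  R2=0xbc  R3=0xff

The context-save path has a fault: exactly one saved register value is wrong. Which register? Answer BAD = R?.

BAD = R2

after  0: R0=0x5f R1=0x14 R2=0x1d R3=0x36  N=0 Z=0
after  1: R0=0x5f R1=0x14 R2=0x1d R3=0x53  N=0 Z=0
after  2: R0=0x5f R1=0x7c R2=0x1d R3=0x53  N=0 Z=0
after  3: R0=0x5f R1=0x1d R2=0x1d R3=0x53  N=0 Z=0
after  4: R0=0x5f R1=0x1d R2=0x1d R3=0x5f  N=0 Z=0
after  5: R0=0x5f R1=0x1d R2=0x1d R3=0x5f  N=0 Z=0
after  6: R0=0x5f R1=0x1d R2=0xbe R3=0x5f  N=1 Z=0
after  7: R0=0x5f R1=0x42 R2=0xbe R3=0x5f  N=0 Z=0
after  8: R0=0x5f R1=0x00 R2=0xbe R3=0x5f  N=0 Z=1
after  9: R0=0x5f R1=0x00 R2=0xbe R3=0xff  N=1 Z=0
-- IRQ taken; context saved, return-PC = 10 --
mismatch: R2: reported 0xbc vs actual 0xbe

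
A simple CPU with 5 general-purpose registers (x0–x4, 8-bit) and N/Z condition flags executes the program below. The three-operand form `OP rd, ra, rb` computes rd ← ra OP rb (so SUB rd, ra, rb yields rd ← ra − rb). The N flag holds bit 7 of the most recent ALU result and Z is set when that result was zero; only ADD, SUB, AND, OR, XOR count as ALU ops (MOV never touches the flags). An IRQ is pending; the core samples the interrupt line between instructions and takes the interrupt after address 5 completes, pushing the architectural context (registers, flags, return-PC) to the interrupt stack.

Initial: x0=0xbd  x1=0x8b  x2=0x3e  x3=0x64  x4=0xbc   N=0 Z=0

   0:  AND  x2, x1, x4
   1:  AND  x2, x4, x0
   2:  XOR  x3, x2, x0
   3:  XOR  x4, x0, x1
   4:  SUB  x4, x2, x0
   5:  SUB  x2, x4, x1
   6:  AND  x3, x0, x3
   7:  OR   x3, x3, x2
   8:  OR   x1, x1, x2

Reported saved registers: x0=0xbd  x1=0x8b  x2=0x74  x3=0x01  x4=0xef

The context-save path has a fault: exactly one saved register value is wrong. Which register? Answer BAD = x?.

after  0: x0=0xbd x1=0x8b x2=0x88 x3=0x64 x4=0xbc  N=1 Z=0
after  1: x0=0xbd x1=0x8b x2=0xbc x3=0x64 x4=0xbc  N=1 Z=0
after  2: x0=0xbd x1=0x8b x2=0xbc x3=0x01 x4=0xbc  N=0 Z=0
after  3: x0=0xbd x1=0x8b x2=0xbc x3=0x01 x4=0x36  N=0 Z=0
after  4: x0=0xbd x1=0x8b x2=0xbc x3=0x01 x4=0xff  N=1 Z=0
after  5: x0=0xbd x1=0x8b x2=0x74 x3=0x01 x4=0xff  N=0 Z=0
-- IRQ taken; context saved, return-PC = 6 --
mismatch: x4: reported 0xef vs actual 0xff

BAD = x4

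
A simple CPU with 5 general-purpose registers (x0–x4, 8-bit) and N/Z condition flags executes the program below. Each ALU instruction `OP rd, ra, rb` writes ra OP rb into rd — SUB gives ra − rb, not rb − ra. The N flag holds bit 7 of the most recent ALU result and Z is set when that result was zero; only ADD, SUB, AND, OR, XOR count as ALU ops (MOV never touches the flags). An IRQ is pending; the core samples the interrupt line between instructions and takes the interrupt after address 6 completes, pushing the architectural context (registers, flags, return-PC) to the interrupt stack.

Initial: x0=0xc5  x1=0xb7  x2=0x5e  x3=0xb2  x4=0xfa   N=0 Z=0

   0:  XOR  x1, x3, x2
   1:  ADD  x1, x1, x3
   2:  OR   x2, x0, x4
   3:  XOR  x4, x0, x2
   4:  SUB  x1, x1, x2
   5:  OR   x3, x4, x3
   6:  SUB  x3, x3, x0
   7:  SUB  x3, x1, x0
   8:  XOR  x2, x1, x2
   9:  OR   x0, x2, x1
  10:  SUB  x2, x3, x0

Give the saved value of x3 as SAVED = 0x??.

SAVED = 0xf5

after  0: x0=0xc5 x1=0xec x2=0x5e x3=0xb2 x4=0xfa  N=1 Z=0
after  1: x0=0xc5 x1=0x9e x2=0x5e x3=0xb2 x4=0xfa  N=1 Z=0
after  2: x0=0xc5 x1=0x9e x2=0xff x3=0xb2 x4=0xfa  N=1 Z=0
after  3: x0=0xc5 x1=0x9e x2=0xff x3=0xb2 x4=0x3a  N=0 Z=0
after  4: x0=0xc5 x1=0x9f x2=0xff x3=0xb2 x4=0x3a  N=1 Z=0
after  5: x0=0xc5 x1=0x9f x2=0xff x3=0xba x4=0x3a  N=1 Z=0
after  6: x0=0xc5 x1=0x9f x2=0xff x3=0xf5 x4=0x3a  N=1 Z=0
-- IRQ taken; context saved, return-PC = 7 --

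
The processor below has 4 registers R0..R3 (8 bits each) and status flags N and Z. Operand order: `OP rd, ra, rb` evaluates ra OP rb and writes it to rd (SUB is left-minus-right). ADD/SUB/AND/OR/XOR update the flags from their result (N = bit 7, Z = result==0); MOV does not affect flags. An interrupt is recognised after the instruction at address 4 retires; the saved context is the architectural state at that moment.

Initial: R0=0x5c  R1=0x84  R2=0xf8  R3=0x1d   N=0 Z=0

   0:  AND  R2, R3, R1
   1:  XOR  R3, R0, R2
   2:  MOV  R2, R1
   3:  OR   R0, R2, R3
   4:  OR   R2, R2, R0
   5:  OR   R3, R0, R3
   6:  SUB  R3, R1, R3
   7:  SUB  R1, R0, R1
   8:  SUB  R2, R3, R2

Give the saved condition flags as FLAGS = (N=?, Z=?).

after  0: R0=0x5c R1=0x84 R2=0x04 R3=0x1d  N=0 Z=0
after  1: R0=0x5c R1=0x84 R2=0x04 R3=0x58  N=0 Z=0
after  2: R0=0x5c R1=0x84 R2=0x84 R3=0x58  N=0 Z=0
after  3: R0=0xdc R1=0x84 R2=0x84 R3=0x58  N=1 Z=0
after  4: R0=0xdc R1=0x84 R2=0xdc R3=0x58  N=1 Z=0
-- IRQ taken; context saved, return-PC = 5 --

FLAGS = (N=1, Z=0)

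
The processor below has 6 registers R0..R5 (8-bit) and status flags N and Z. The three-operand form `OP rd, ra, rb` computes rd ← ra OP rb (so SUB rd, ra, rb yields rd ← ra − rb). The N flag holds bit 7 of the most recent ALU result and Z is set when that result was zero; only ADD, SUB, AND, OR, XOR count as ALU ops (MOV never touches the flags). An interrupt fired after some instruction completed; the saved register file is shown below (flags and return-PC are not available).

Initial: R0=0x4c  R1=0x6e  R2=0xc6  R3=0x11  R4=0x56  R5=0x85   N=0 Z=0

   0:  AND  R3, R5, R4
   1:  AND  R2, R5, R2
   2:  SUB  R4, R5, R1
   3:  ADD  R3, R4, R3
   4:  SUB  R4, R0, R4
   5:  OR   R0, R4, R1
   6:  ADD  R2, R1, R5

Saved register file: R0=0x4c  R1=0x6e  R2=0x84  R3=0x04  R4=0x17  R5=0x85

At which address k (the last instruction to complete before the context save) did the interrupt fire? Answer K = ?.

K = 2

after  0: R0=0x4c R1=0x6e R2=0xc6 R3=0x04 R4=0x56 R5=0x85  N=0 Z=0
after  1: R0=0x4c R1=0x6e R2=0x84 R3=0x04 R4=0x56 R5=0x85  N=1 Z=0
after  2: R0=0x4c R1=0x6e R2=0x84 R3=0x04 R4=0x17 R5=0x85  N=0 Z=0
-- IRQ taken; context saved, return-PC = 3 --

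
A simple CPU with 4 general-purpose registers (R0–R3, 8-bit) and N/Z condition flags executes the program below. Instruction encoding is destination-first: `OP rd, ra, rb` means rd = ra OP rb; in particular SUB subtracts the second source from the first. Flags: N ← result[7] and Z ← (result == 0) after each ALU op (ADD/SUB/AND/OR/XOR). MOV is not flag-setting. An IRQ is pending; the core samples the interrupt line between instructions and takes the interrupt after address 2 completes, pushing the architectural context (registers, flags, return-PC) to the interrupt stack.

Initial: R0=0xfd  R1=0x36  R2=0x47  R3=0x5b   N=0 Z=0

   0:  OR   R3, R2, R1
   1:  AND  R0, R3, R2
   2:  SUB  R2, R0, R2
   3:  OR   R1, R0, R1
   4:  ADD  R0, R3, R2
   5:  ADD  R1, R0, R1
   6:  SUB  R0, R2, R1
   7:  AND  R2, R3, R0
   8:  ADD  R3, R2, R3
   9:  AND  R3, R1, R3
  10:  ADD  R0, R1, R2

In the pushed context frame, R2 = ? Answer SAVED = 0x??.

SAVED = 0x00

after  0: R0=0xfd R1=0x36 R2=0x47 R3=0x77  N=0 Z=0
after  1: R0=0x47 R1=0x36 R2=0x47 R3=0x77  N=0 Z=0
after  2: R0=0x47 R1=0x36 R2=0x00 R3=0x77  N=0 Z=1
-- IRQ taken; context saved, return-PC = 3 --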